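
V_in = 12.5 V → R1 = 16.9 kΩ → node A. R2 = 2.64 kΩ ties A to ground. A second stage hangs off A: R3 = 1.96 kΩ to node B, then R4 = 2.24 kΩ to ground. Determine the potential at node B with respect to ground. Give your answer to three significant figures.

The second stage (R3 + R4 = 4.200 kΩ) loads node A in parallel with R2.
Effective lower resistance at A: R2 ‖ 4.200 = 1.621 kΩ.
V_A = 12.5 × 1.621/(16.9 + 1.621) = 1.094 V.
V_B = V_A × 0.5333 = 0.5835 V.

V_B ≈ 0.583 V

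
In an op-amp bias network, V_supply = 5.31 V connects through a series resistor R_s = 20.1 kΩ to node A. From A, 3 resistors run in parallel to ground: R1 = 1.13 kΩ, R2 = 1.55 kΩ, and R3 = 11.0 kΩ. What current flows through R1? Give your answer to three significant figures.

I ≈ 0.140 mA

Parallel bank: R_p = 1/(1/1.13 + 1/1.55 + 1/11.0) = 0.6169 kΩ.
V_A = 5.31 × 0.6169/20.72 = 0.1581 V.
I(R1) = V_A / R1 = 0.1581/1.13 = 0.1399 mA.
(Check via current divider: I_total = 0.2563 mA; share G_k/ΣG = 0.5459 → same result.)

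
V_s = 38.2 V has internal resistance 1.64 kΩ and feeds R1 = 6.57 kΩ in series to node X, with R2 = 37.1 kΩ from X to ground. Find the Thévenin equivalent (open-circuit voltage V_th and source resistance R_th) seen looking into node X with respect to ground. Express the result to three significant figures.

R1' = 1.64 + 6.57 = 8.210 kΩ (source resistance + R1).
V_th is the unloaded tap voltage: V_s · R2/(R1'+R2) = 38.2 × 0.8188 = 31.28 V.
Zeroing V_s shorts the top of R1' to ground, so R_th = R1' ‖ R2 = 6.722 kΩ.

V_th ≈ 31.3 V, R_th ≈ 6.72 kΩ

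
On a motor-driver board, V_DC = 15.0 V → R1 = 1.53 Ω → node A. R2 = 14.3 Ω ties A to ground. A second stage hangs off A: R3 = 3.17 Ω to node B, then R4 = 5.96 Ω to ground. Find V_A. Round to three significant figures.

V_A ≈ 11.8 V

Looking into the second stage from A: R3 + R4 = 9.130 Ω appears in parallel with R2.
R2 ‖ (R3+R4) = 5.572 Ω.
V_A = 15.0 × 5.572/(1.53 + 5.572) = 11.77 V.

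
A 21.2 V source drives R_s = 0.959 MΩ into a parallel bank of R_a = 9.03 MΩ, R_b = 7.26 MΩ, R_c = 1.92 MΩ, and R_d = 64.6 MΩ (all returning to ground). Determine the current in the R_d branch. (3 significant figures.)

Combine the parallel branches: R_p = (1/9.03 + 1/7.26 + 1/1.92 + 1/64.6)⁻¹ = 1.274 MΩ.
V_A by voltage divider: V_A = 21.2 × 1.274/(0.959 + 1.274) = 12.10 V.
I(R_d) = V_A / R_d = 12.10/64.6 = 0.1872 µA.
(Equivalently: I_total = 9.493 µA, then current-divider fraction G_k/ΣG = 0.01972.)

I ≈ 0.187 µA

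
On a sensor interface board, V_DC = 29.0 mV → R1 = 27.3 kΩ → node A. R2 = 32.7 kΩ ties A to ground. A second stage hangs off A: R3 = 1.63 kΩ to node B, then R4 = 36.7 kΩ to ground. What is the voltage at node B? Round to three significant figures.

The second stage (R3 + R4 = 38.33 kΩ) loads node A in parallel with R2.
Effective lower resistance at A: R2 ‖ 38.33 = 17.65 kΩ.
So V_A = 29.0 × 0.3926 = 11.39 mV.
Stage 2 is unloaded, so V_B = V_A · R4/(R3+R4) = 11.39 × 36.7/38.33 = 10.90 mV.

V_B ≈ 10.9 mV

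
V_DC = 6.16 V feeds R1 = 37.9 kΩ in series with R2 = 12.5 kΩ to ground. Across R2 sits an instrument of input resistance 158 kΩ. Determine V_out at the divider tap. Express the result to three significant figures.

V_out ≈ 1.44 V

First combine the lower leg with the load: R2 ‖ R_L = 11.58 kΩ.
Then V_out = V_DC · R2'/(R1 + R2') = 6.16 × 11.58/49.48 = 1.442 V.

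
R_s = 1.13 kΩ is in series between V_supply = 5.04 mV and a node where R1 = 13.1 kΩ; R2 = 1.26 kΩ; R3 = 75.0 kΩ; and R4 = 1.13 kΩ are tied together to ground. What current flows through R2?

Combine the parallel branches: R_p = (1/13.1 + 1/1.26 + 1/75.0 + 1/1.13)⁻¹ = 0.5655 kΩ.
Node voltage V_A = V_supply · R_p/(R_s + R_p) = 5.04 × 0.3335 = 1.681 mV.
I(R2) = V_A / R2 = 1.681/1.26 = 1.334 µA.
(Check via current divider: I_total = 2.973 µA; share G_k/ΣG = 0.4488 → same result.)

I ≈ 1.33 µA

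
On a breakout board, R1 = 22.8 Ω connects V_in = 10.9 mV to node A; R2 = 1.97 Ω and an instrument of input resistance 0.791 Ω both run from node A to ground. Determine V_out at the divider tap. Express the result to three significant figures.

The load sits in parallel with R2, giving an effective lower resistance R2' = R2·R_L/(R2+R_L) = 0.5644 Ω.
Now apply the divider: V_out = 10.9 × 0.02416 = 0.2633 mV.
(Unloaded it would be 0.867 mV; the load pulls it down.)

V_out ≈ 0.263 mV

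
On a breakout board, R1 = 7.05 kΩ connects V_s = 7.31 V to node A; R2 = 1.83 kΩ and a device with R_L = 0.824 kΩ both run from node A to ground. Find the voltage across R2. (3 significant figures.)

V_out ≈ 0.545 V

R2 ‖ R_L = (1.83 × 0.824)/(1.83 + 0.824) = 0.5682 kΩ.
Now apply the divider: V_out = 7.31 × 0.07458 = 0.5452 V.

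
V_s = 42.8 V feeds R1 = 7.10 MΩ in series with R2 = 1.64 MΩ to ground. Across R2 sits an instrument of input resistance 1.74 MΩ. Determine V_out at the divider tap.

First combine the lower leg with the load: R2 ‖ R_L = 0.8443 MΩ.
Voltage divider with the loaded lower leg: V_out = 42.8 × 0.8443/(7.10 + 0.8443) = 42.8 × 0.1063 = 4.548 V.
(Unloaded it would be 8.03 V; the load pulls it down.)

V_out ≈ 4.55 V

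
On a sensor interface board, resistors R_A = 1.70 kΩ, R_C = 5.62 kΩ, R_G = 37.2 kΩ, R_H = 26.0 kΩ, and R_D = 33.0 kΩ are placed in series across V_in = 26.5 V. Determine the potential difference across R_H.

Series total: ΣR = 1.70 + 5.62 + 37.2 + 26.0 + 33.0 = 103.5 kΩ.
Voltage divider: V = V_in · (26.00 / 103.5) = 26.5 × 0.2512 = 6.656 V.

V ≈ 6.66 V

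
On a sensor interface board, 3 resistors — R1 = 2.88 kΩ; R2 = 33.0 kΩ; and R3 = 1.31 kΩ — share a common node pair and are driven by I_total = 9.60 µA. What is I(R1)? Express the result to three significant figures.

I ≈ 2.92 µA

Total conductance ΣG = 1/2.88 + 1/33.0 + 1/1.31 = 1.141 (units of 1/kΩ).
R1 takes the fraction G_k/ΣG = 0.3472/1.141 = 0.3043, so I = 9.60 × 0.3043 = 2.922 µA.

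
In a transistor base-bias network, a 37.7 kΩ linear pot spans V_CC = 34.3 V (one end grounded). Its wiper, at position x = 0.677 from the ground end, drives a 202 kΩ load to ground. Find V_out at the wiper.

Lower segment x·R_p = 25.52 kΩ; upper segment (1−x)·R_p = 12.18 kΩ.
R_L loads the lower segment: effective lower R = 22.66 kΩ.
V_out = 34.3 × 22.66/(12.18 + 22.66) = 22.31 V.

V_out ≈ 22.3 V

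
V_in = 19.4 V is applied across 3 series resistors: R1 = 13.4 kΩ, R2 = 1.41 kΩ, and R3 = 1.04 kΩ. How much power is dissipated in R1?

P ≈ 20.1 mW

Series current I = V_in/ΣR = 19.4/15.85 = 1.224 mA.
V(R1) = I·R = 16.40 V; P = V·I = 16.40 × 1.224 = 20.07 mW.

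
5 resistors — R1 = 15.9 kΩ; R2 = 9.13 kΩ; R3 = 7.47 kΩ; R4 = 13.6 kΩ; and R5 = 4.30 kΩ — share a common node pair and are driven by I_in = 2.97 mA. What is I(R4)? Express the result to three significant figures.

I ≈ 0.357 mA

Conductances: ΣG = 1/15.9 + 1/9.13 + 1/7.47 + 1/13.6 + 1/4.30 = 0.6124 (1/kΩ).
Current divider: I(R4) = I_in · G_k/ΣG = 2.97 × (0.07353/0.6124) = 2.97 × 0.1201 = 0.3566 mA.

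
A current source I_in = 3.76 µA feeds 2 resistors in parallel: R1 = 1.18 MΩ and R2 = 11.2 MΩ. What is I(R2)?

I ≈ 0.358 µA

Two-branch current divider: I_k = I_in · R_other/(R_1 + R_2).
So I = 3.76 × 1.18/12.38 = 0.3584 µA.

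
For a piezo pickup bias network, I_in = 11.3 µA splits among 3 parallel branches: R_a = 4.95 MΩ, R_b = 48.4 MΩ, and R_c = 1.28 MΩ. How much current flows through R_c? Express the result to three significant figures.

ΣG = 1/4.95 + 1/48.4 + 1/1.28 = 1.004.
Current divider: I(R_c) = I_in · G_k/ΣG = 11.3 × (0.7812/1.004) = 11.3 × 0.7782 = 8.794 µA.

I ≈ 8.79 µA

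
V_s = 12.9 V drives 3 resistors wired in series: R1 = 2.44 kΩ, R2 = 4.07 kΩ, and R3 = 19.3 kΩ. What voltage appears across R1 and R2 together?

Series total: ΣR = 2.44 + 4.07 + 19.3 = 25.81 kΩ.
R_{R1..R2} = 2.44 + 4.07 = 6.510 kΩ.
By the voltage-divider rule, V = 12.9 × 6.510/25.81 = 3.254 V.

V ≈ 3.25 V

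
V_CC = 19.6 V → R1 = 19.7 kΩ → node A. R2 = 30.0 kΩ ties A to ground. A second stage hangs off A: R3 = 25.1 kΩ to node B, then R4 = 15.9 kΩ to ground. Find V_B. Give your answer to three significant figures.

V_B ≈ 3.56 V

The second stage (R3 + R4 = 41.00 kΩ) loads node A in parallel with R2.
R2 ‖ (R3+R4) = 17.32 kΩ.
First divider: V_A = V_CC · 17.32/(19.7 + 17.32) = 9.171 V.
V_B = V_A × 0.3878 = 3.557 V.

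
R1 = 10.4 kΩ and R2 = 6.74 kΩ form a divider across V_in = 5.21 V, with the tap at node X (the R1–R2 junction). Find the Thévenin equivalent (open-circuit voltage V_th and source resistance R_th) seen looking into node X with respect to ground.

V_th ≈ 2.05 V, R_th ≈ 4.09 kΩ

With X open, the divider is unloaded: V_th = 5.21 × 6.74/17.14 = 2.049 V.
Looking into X with the source shorted: R_th = R1·R2/(R1+R2) = 10.40 × 6.74/17.14 = 4.090 kΩ.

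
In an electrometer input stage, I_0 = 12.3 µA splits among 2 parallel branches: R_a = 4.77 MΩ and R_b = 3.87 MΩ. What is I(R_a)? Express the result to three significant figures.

Two-branch current divider: I_k = I_0 · R_other/(R_1 + R_2).
So I = 12.3 × 3.87/8.640 = 5.509 µA.

I ≈ 5.51 µA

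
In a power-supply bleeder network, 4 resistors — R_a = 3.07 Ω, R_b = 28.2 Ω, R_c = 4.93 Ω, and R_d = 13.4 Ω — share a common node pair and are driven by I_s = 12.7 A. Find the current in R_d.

I ≈ 1.48 A

ΣG = 1/3.07 + 1/28.2 + 1/4.93 + 1/13.4 = 0.6387.
R_d takes the fraction G_k/ΣG = 0.07463/0.6387 = 0.1168, so I = 12.7 × 0.1168 = 1.484 A.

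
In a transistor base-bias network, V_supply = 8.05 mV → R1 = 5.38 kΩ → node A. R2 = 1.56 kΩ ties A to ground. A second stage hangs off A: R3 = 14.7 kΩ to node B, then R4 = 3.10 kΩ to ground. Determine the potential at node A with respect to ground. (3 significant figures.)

V_A ≈ 1.69 mV

The second stage (R3 + R4 = 17.80 kΩ) loads node A in parallel with R2.
Effective lower resistance at A: R2 ‖ 17.80 = 1.434 kΩ.
V_A = 8.05 × 1.434/(5.38 + 1.434) = 1.694 mV.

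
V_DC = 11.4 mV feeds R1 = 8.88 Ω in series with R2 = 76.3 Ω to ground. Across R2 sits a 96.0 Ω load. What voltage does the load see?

R2 ‖ R_L = (76.3 × 96.0)/(76.3 + 96.0) = 42.51 Ω.
Then V_out = V_DC · R2'/(R1 + R2') = 11.4 × 42.51/51.39 = 9.430 mV.
(Unloaded it would be 10.2 mV; the load pulls it down.)

V_out ≈ 9.43 mV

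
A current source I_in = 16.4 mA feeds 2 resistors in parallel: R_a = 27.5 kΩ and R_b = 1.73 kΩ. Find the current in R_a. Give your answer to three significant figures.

I ≈ 0.971 mA

For two parallel branches, I_k = I_in · (other R)/(sum of R).
I(R_a) = 16.4 × 1.73/(27.5 + 1.73) = 16.4 × 0.05919 = 0.9706 mA.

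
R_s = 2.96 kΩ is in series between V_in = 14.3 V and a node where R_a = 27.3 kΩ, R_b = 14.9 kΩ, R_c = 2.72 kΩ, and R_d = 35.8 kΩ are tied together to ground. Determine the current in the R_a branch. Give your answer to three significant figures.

I ≈ 0.211 mA

Parallel bank: R_p = 1/(1/27.3 + 1/14.9 + 1/2.72 + 1/35.8) = 2.003 kΩ.
Node voltage V_A = V_in · R_p/(R_s + R_p) = 14.3 × 0.4036 = 5.771 V.
I(R_a) = V_A / R_a = 5.771/27.3 = 0.2114 mA.
(Equivalently: I_total = 2.881 mA, then current-divider fraction G_k/ΣG = 0.07336.)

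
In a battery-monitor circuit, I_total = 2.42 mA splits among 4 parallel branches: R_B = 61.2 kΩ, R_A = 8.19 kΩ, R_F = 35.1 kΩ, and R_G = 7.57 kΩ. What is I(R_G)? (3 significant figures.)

I ≈ 1.07 mA

Conductances: ΣG = 1/61.2 + 1/8.19 + 1/35.1 + 1/7.57 = 0.2990 (1/kΩ).
By the current-divider rule, I = I_total · G_k/ΣG = 2.42 × 0.4418 = 1.069 mA.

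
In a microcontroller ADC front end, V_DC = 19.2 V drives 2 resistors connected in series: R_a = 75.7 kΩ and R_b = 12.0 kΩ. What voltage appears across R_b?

Total series resistance ΣR = 75.7 + 12.0 = 87.70 kΩ.
V = V_DC · R/ΣR = 19.2 × 0.1368 = 2.627 V.

V ≈ 2.63 V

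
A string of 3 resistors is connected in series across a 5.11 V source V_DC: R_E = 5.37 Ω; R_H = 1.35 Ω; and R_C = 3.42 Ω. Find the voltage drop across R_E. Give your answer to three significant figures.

ΣR = 5.37 + 1.35 + 3.42 = 10.14 Ω.
By the voltage-divider rule, V = 5.11 × 5.370/10.14 = 2.706 V.

V ≈ 2.71 V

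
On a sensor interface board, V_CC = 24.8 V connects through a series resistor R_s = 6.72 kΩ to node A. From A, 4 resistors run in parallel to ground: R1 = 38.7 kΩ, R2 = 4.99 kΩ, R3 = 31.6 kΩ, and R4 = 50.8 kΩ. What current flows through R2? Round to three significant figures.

Equivalent of the parallel group: R_p = 3.603 kΩ.
V_A = 24.8 × 3.603/10.32 = 8.655 V.
I(R2) = V_A / R2 = 8.655/4.99 = 1.735 mA.

I ≈ 1.73 mA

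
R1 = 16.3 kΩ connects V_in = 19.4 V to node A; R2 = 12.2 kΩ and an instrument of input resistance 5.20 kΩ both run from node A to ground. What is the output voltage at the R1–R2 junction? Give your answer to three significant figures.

V_out ≈ 3.55 V

The load sits in parallel with R2, giving an effective lower resistance R2' = R2·R_L/(R2+R_L) = 3.646 kΩ.
Voltage divider with the loaded lower leg: V_out = 19.4 × 3.646/(16.3 + 3.646) = 19.4 × 0.1828 = 3.546 V.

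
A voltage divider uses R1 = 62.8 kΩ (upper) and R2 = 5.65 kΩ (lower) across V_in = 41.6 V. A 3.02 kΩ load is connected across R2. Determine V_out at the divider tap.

First combine the lower leg with the load: R2 ‖ R_L = 1.968 kΩ.
Voltage divider with the loaded lower leg: V_out = 41.6 × 1.968/(62.8 + 1.968) = 41.6 × 0.03039 = 1.264 V.

V_out ≈ 1.26 V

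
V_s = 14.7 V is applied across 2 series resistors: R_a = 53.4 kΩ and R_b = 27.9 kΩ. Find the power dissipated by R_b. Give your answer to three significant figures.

ΣR = 81.30 kΩ → I = 14.7/81.30 = 0.1808 mA.
P(R_b) = I²·R_b = (0.1808)² × 27.9 = 0.9121 mW.

P ≈ 0.912 mW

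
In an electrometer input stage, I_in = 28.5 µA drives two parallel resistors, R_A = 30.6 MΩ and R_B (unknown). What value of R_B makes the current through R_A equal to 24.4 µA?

The fraction through R_A equals R_B/(R_A+R_B).
With f = 0.8561, R_B = R_A · f/(1−f) = 30.6 × 5.951 = 182.1 MΩ.

R_B ≈ 182 MΩ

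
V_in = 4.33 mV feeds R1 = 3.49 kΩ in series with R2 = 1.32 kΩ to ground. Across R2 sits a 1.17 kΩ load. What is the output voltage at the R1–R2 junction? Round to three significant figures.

V_out ≈ 0.653 mV

First combine the lower leg with the load: R2 ‖ R_L = 0.6202 kΩ.
Now apply the divider: V_out = 4.33 × 0.1509 = 0.6534 mV.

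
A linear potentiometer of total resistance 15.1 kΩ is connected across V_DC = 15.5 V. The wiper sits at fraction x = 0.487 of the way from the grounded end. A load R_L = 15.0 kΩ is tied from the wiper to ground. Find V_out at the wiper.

Split the track: R_lower = x·R_p = 7.354 kΩ, R_upper = (1−x)·R_p = 7.746 kΩ.
Lower segment in parallel with the load: 7.354 ‖ 15.0 = 4.935 kΩ.
V_out = 15.5 × 4.935/(7.746 + 4.935) = 6.032 V.

V_out ≈ 6.03 V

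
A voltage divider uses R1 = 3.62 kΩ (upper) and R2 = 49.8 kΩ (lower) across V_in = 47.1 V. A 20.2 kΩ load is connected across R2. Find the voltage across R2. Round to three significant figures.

The load sits in parallel with R2, giving an effective lower resistance R2' = R2·R_L/(R2+R_L) = 14.37 kΩ.
Voltage divider with the loaded lower leg: V_out = 47.1 × 14.37/(3.62 + 14.37) = 47.1 × 0.7988 = 37.62 V.

V_out ≈ 37.6 V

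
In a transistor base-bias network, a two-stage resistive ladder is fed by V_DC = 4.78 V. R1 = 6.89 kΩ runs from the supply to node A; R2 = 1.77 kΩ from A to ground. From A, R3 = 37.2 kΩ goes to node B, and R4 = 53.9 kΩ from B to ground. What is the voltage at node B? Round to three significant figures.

Node A sees R2 in parallel with the series input of stage 2, R3 + R4 = 91.10 kΩ.
R2 ‖ (R3+R4) = 1.736 kΩ.
So V_A = 4.78 × 0.2013 = 0.9621 V.
Then the unloaded second divider: V_B = V_A × R4/(R3+R4) = 0.9621 × 0.5917 = 0.5692 V.

V_B ≈ 0.569 V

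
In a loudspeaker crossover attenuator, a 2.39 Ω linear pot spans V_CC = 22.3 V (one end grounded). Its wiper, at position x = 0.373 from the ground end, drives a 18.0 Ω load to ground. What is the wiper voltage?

V_out ≈ 8.07 V

Lower segment x·R_p = 0.8915 Ω; upper segment (1−x)·R_p = 1.499 Ω.
Lower segment in parallel with the load: 0.8915 ‖ 18.0 = 0.8494 Ω.
Loaded-divider output: V_out = 22.3 × 0.3618 = 8.067 V.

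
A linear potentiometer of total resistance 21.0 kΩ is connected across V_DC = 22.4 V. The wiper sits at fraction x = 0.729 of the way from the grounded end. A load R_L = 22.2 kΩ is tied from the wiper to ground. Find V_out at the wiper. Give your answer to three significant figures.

V_out ≈ 13.8 V

Split the track: R_lower = x·R_p = 15.31 kΩ, R_upper = (1−x)·R_p = 5.691 kΩ.
R_L loads the lower segment: effective lower R = 9.061 kΩ.
Loaded-divider output: V_out = 22.4 × 0.6142 = 13.76 V.
(Unloaded: V_out = x·V_DC = 16.3 V.)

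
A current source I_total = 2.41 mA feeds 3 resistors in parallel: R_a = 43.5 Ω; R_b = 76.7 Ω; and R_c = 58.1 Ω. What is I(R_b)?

I ≈ 0.590 mA

Total conductance ΣG = 1/43.5 + 1/76.7 + 1/58.1 = 0.05324 (units of 1/Ω).
By the current-divider rule, I = I_total · G_k/ΣG = 2.41 × 0.2449 = 0.5902 mA.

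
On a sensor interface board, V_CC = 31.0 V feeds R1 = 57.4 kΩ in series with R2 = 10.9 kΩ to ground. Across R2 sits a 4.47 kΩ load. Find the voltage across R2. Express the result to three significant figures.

The load sits in parallel with R2, giving an effective lower resistance R2' = R2·R_L/(R2+R_L) = 3.170 kΩ.
Now apply the divider: V_out = 31.0 × 0.05234 = 1.622 V.

V_out ≈ 1.62 V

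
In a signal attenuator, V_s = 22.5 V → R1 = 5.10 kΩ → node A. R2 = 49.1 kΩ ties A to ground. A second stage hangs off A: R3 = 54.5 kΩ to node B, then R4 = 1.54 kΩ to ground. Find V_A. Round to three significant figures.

Node A sees R2 in parallel with the series input of stage 2, R3 + R4 = 56.04 kΩ.
Effective lower resistance at A: R2 ‖ 56.04 = 26.17 kΩ.
V_A = 22.5 × 26.17/(5.10 + 26.17) = 18.83 V.

V_A ≈ 18.8 V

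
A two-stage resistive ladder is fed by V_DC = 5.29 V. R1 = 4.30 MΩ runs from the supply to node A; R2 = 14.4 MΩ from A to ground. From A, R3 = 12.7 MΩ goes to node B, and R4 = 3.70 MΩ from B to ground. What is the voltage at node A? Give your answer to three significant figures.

Node A sees R2 in parallel with the series input of stage 2, R3 + R4 = 16.40 MΩ.
Effective lower resistance at A: R2 ‖ 16.40 = 7.668 MΩ.
V_A = 5.29 × 7.668/(4.30 + 7.668) = 3.389 V.

V_A ≈ 3.39 V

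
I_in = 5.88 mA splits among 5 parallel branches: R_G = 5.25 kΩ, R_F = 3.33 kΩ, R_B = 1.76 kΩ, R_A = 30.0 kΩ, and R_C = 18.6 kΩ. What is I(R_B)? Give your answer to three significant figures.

I ≈ 2.92 mA

ΣG = 1/5.25 + 1/3.33 + 1/1.76 + 1/30.0 + 1/18.6 = 1.146.
Current divider: I(R_B) = I_in · G_k/ΣG = 5.88 × (0.5682/1.146) = 5.88 × 0.4958 = 2.915 mA.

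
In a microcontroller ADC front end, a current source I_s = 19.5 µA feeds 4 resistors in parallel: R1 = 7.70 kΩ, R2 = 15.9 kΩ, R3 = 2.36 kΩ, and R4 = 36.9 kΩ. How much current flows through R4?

Conductances: ΣG = 1/7.70 + 1/15.9 + 1/2.36 + 1/36.9 = 0.6436 (1/kΩ).
Current divider: I(R4) = I_s · G_k/ΣG = 19.5 × (0.02710/0.6436) = 19.5 × 0.04211 = 0.8211 µA.

I ≈ 0.821 µA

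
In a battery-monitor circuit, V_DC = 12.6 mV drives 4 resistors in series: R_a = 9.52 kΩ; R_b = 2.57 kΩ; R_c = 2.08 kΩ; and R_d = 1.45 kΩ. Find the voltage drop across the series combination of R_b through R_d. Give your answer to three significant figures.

V ≈ 4.92 mV

Total series resistance ΣR = 9.52 + 2.57 + 2.08 + 1.45 = 15.62 kΩ.
R_{R_b..R_d} = 2.57 + 2.08 + 1.45 = 6.100 kΩ.
Voltage divider: V = V_DC · (6.100 / 15.62) = 12.6 × 0.3905 = 4.921 mV.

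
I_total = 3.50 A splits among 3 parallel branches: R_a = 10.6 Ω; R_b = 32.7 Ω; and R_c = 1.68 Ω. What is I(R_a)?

Total conductance ΣG = 1/10.6 + 1/32.7 + 1/1.68 = 0.7202 (units of 1/Ω).
Current divider: I(R_a) = I_total · G_k/ΣG = 3.50 × (0.09434/0.7202) = 3.50 × 0.1310 = 0.4585 A.

I ≈ 0.458 A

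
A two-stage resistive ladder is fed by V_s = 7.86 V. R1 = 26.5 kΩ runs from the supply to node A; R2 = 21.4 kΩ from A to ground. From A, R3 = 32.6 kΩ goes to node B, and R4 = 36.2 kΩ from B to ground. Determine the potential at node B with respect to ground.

V_B ≈ 1.58 V

Node A sees R2 in parallel with the series input of stage 2, R3 + R4 = 68.80 kΩ.
R2 ‖ (R3+R4) = 16.32 kΩ.
So V_A = 7.86 × 0.3812 = 2.996 V.
Then the unloaded second divider: V_B = V_A × R4/(R3+R4) = 2.996 × 0.5262 = 1.576 V.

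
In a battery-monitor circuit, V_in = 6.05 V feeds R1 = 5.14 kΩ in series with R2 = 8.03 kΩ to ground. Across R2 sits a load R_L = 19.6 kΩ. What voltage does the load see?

The load sits in parallel with R2, giving an effective lower resistance R2' = R2·R_L/(R2+R_L) = 5.696 kΩ.
Then V_out = V_in · R2'/(R1 + R2') = 6.05 × 5.696/10.84 = 3.180 V.
(Unloaded it would be 3.69 V; the load pulls it down.)

V_out ≈ 3.18 V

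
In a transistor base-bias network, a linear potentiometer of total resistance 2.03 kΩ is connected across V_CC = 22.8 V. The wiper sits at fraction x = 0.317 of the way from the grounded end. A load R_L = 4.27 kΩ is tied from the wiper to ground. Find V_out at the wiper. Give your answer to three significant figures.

V_out ≈ 6.55 V

Split the track: R_lower = x·R_p = 0.6435 kΩ, R_upper = (1−x)·R_p = 1.386 kΩ.
R_L loads the lower segment: effective lower R = 0.5592 kΩ.
Then V_out = V_CC · 0.5592/(1.386 + 0.5592) = 6.553 V.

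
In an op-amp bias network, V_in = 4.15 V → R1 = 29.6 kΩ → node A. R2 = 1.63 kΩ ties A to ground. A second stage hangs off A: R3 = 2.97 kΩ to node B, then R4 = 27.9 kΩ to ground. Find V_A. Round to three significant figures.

The second stage (R3 + R4 = 30.87 kΩ) loads node A in parallel with R2.
R2 ‖ (R3+R4) = 1.548 kΩ.
V_A = 4.15 × 1.548/(29.6 + 1.548) = 0.2063 V.

V_A ≈ 0.206 V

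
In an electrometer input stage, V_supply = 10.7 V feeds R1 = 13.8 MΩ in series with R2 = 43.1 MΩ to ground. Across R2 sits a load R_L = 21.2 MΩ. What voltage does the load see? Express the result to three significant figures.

The load sits in parallel with R2, giving an effective lower resistance R2' = R2·R_L/(R2+R_L) = 14.21 MΩ.
Voltage divider with the loaded lower leg: V_out = 10.7 × 14.21/(13.8 + 14.21) = 10.7 × 0.5073 = 5.428 V.

V_out ≈ 5.43 V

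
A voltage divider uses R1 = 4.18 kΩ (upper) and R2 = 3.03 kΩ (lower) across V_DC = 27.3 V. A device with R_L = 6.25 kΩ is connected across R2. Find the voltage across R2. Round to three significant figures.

V_out ≈ 8.96 V

R2 ‖ R_L = (3.03 × 6.25)/(3.03 + 6.25) = 2.041 kΩ.
Then V_out = V_DC · R2'/(R1 + R2') = 27.3 × 2.041/6.221 = 8.956 V.
(Unloaded it would be 11.5 V; the load pulls it down.)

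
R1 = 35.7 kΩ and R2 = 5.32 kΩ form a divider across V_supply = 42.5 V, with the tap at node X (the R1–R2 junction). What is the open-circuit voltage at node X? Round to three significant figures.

With X open, the divider is unloaded: V_th = 42.5 × 5.32/41.02 = 5.512 V.

V_th ≈ 5.51 V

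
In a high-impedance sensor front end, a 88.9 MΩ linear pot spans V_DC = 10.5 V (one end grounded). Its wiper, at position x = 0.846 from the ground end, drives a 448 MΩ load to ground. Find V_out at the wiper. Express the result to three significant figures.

V_out ≈ 8.66 V

The pot divides into 13.69 MΩ above the wiper and 75.21 MΩ below.
R_L loads the lower segment: effective lower R = 64.40 MΩ.
Then V_out = V_DC · 64.40/(13.69 + 64.40) = 8.659 V.
(Unloaded: V_out = x·V_DC = 8.88 V.)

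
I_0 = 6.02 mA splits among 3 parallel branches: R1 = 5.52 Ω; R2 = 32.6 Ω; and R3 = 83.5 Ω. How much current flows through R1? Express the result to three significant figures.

I ≈ 4.87 mA

Conductances: ΣG = 1/5.52 + 1/32.6 + 1/83.5 = 0.2238 (1/Ω).
Current divider: I(R1) = I_0 · G_k/ΣG = 6.02 × (0.1812/0.2238) = 6.02 × 0.8094 = 4.873 mA.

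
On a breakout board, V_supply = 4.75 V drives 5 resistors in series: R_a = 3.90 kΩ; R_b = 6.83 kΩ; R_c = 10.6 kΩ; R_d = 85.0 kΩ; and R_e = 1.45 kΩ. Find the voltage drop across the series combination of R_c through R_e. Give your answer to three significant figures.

V ≈ 4.28 V

Total series resistance ΣR = 3.90 + 6.83 + 10.6 + 85.0 + 1.45 = 107.8 kΩ.
R_{R_c..R_e} = 10.6 + 85.0 + 1.45 = 97.05 kΩ.
Voltage divider: V = V_supply · (97.05 / 107.8) = 4.75 × 0.9004 = 4.277 V.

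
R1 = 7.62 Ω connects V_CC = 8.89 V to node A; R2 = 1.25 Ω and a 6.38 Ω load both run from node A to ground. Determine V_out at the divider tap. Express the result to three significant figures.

R2 ‖ R_L = (1.25 × 6.38)/(1.25 + 6.38) = 1.045 Ω.
Voltage divider with the loaded lower leg: V_out = 8.89 × 1.045/(7.62 + 1.045) = 8.89 × 0.1206 = 1.072 V.

V_out ≈ 1.07 V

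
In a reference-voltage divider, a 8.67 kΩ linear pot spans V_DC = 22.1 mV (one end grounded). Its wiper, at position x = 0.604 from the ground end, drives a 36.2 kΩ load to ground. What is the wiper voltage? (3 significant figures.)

Split the track: R_lower = x·R_p = 5.237 kΩ, R_upper = (1−x)·R_p = 3.433 kΩ.
R_L loads the lower segment: effective lower R = 4.575 kΩ.
V_out = 22.1 × 4.575/(3.433 + 4.575) = 12.63 mV.
(Unloaded: V_out = x·V_DC = 13.3 mV.)

V_out ≈ 12.6 mV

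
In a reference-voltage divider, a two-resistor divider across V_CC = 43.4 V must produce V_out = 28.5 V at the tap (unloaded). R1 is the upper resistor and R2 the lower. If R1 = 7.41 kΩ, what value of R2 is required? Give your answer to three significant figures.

R2 ≈ 14.2 kΩ

The divider ratio is R2/(R1+R2) = 28.5/43.4 = 0.6567.
R2 = R1 · 0.6567/(1 − 0.6567) = 14.17 kΩ.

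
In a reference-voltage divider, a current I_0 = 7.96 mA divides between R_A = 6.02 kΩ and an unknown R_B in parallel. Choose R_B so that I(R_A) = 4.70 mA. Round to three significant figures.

R_B ≈ 8.68 kΩ

In a two-way split, I_A/I_0 = R_B/(R_A + R_B).
With f = 0.5905, R_B = R_A · f/(1−f) = 6.02 × 1.442 = 8.679 kΩ.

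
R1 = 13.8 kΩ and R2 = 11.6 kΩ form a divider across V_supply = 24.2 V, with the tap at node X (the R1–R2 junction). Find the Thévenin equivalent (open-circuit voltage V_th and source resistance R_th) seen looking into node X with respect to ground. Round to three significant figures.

V_th ≈ 11.1 V, R_th ≈ 6.30 kΩ

With X open, the divider is unloaded: V_th = 24.2 × 11.6/25.40 = 11.05 V.
Looking into X with the source shorted: R_th = R1·R2/(R1+R2) = 13.80 × 11.6/25.40 = 6.302 kΩ.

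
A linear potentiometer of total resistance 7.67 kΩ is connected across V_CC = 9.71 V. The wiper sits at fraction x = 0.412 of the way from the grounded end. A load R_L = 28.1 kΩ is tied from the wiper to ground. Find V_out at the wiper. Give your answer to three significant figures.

V_out ≈ 3.75 V

Lower segment x·R_p = 3.160 kΩ; upper segment (1−x)·R_p = 4.510 kΩ.
Lower segment in parallel with the load: 3.160 ‖ 28.1 = 2.841 kΩ.
V_out = 9.71 × 2.841/(4.510 + 2.841) = 3.752 V.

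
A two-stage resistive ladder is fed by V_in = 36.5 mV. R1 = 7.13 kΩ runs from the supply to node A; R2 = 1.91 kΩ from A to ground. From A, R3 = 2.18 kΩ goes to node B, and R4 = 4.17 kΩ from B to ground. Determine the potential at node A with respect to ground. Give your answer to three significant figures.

The second stage (R3 + R4 = 6.350 kΩ) loads node A in parallel with R2.
Effective lower resistance at A: R2 ‖ 6.350 = 1.468 kΩ.
First divider: V_A = V_in · 1.468/(7.13 + 1.468) = 6.233 mV.

V_A ≈ 6.23 mV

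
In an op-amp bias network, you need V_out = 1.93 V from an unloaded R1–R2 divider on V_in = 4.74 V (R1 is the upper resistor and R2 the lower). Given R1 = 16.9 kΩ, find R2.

R2 ≈ 11.6 kΩ

The divider ratio is R2/(R1+R2) = 1.93/4.74 = 0.4072.
Rearranging, R2 = R1·k/(1−k) = 16.9 × 0.6868 = 11.61 kΩ.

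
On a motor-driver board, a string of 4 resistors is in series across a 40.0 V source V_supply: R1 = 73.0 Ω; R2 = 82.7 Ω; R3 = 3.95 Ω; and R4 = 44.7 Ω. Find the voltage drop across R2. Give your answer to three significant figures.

V ≈ 16.2 V

Total series resistance ΣR = 73.0 + 82.7 + 3.95 + 44.7 = 204.3 Ω.
Voltage divider: V = V_supply · (82.70 / 204.3) = 40.0 × 0.4047 = 16.19 V.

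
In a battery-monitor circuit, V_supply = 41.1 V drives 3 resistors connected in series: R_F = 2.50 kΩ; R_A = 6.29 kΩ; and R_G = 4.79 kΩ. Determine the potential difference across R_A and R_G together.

V ≈ 33.5 V

Total series resistance ΣR = 2.50 + 6.29 + 4.79 = 13.58 kΩ.
R_{R_A..R_G} = 6.29 + 4.79 = 11.08 kΩ.
Voltage divider: V = V_supply · (11.08 / 13.58) = 41.1 × 0.8159 = 33.53 V.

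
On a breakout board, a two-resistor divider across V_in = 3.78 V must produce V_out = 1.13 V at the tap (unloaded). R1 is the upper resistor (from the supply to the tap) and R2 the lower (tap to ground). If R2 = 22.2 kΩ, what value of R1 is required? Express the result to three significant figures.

Required fraction k = V_out/V_in = 0.2989.
Rearranging, R1 = R2·(1−k)/k = 22.2 × 2.345 = 52.06 kΩ.

R1 ≈ 52.1 kΩ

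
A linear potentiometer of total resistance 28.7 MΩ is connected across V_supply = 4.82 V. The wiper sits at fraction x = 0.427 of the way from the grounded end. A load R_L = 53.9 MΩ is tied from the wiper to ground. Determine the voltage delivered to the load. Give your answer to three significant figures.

Split the track: R_lower = x·R_p = 12.25 MΩ, R_upper = (1−x)·R_p = 16.45 MΩ.
R_L loads the lower segment: effective lower R = 9.985 MΩ.
V_out = 4.82 × 9.985/(16.45 + 9.985) = 1.821 V.

V_out ≈ 1.82 V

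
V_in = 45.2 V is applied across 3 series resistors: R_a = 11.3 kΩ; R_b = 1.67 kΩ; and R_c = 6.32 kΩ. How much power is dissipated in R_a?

ΣR = 19.29 kΩ → I = 45.2/19.29 = 2.343 mA.
P = I²R = 5.491 × 11.3 = 62.04 mW.

P ≈ 62.0 mW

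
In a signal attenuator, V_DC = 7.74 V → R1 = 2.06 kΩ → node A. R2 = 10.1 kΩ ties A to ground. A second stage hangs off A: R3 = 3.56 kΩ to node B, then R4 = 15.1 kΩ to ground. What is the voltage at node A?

V_A ≈ 5.89 V

Node A sees R2 in parallel with the series input of stage 2, R3 + R4 = 18.66 kΩ.
R2 ‖ (R3+R4) = 6.553 kΩ.
So V_A = 7.74 × 0.7608 = 5.889 V.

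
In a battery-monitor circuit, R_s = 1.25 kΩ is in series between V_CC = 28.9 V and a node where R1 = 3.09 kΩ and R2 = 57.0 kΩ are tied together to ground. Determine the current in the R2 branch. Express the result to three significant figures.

I ≈ 0.355 mA

Parallel bank: R_p = 1/(1/3.09 + 1/57.0) = 2.931 kΩ.
V_A by voltage divider: V_A = 28.9 × 2.931/(1.25 + 2.931) = 20.26 V.
I(R2) = V_A / R2 = 20.26/57.0 = 0.3554 mA.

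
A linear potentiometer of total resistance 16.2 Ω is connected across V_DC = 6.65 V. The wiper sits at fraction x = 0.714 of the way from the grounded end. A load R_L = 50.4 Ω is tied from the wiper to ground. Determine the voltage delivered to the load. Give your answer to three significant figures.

The pot divides into 4.633 Ω above the wiper and 11.57 Ω below.
Lower segment in parallel with the load: 11.57 ‖ 50.4 = 9.408 Ω.
V_out = 6.65 × 9.408/(4.633 + 9.408) = 4.456 V.

V_out ≈ 4.46 V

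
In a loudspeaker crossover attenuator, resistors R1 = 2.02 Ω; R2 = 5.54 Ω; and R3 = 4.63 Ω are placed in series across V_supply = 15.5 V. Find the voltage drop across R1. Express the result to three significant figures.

V ≈ 2.57 V

ΣR = 2.02 + 5.54 + 4.63 = 12.19 Ω.
By the voltage-divider rule, V = 15.5 × 2.020/12.19 = 2.568 V.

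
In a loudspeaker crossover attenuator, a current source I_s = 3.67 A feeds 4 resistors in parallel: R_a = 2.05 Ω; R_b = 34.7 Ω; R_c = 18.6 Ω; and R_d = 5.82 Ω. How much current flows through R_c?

I ≈ 0.266 A

Total conductance ΣG = 1/2.05 + 1/34.7 + 1/18.6 + 1/5.82 = 0.7422 (units of 1/Ω).
By the current-divider rule, I = I_s · G_k/ΣG = 3.67 × 0.07244 = 0.2658 A.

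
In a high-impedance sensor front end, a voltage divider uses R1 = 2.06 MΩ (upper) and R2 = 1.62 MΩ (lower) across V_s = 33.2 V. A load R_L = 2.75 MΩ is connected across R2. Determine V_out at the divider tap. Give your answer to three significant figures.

R2 ‖ R_L = (1.62 × 2.75)/(1.62 + 2.75) = 1.019 MΩ.
Then V_out = V_s · R2'/(R1 + R2') = 33.2 × 1.019/3.079 = 10.99 V.

V_out ≈ 11.0 V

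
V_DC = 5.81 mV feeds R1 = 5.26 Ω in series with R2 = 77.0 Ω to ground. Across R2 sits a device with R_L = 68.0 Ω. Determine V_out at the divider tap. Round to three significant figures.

The load sits in parallel with R2, giving an effective lower resistance R2' = R2·R_L/(R2+R_L) = 36.11 Ω.
Then V_out = V_DC · R2'/(R1 + R2') = 5.81 × 36.11/41.37 = 5.071 mV.
(Unloaded it would be 5.44 mV; the load pulls it down.)

V_out ≈ 5.07 mV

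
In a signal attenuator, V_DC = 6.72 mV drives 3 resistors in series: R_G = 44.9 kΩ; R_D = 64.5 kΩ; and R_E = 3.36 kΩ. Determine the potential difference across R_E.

V ≈ 0.200 mV

Total series resistance ΣR = 44.9 + 64.5 + 3.36 = 112.8 kΩ.
By the voltage-divider rule, V = 6.72 × 3.360/112.8 = 0.2002 mV.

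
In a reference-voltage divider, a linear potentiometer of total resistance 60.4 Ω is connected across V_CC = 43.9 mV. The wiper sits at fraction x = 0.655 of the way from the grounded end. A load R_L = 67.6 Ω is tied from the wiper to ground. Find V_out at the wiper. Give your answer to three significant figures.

V_out ≈ 23.9 mV

Lower segment x·R_p = 39.56 Ω; upper segment (1−x)·R_p = 20.84 Ω.
R_L loads the lower segment: effective lower R = 24.96 Ω.
Loaded-divider output: V_out = 43.9 × 0.5450 = 23.92 mV.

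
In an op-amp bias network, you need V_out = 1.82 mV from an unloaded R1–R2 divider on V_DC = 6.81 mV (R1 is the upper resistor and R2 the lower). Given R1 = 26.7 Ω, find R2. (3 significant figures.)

R2 ≈ 9.74 Ω

V_out/V_DC = R2/(R1+R2) = 0.2673.
R2 = R1 · 0.2673/(1 − 0.2673) = 9.738 Ω.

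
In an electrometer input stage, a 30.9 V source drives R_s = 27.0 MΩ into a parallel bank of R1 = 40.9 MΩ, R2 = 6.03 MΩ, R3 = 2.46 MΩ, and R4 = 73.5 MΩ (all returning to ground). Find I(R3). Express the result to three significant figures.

Parallel bank: R_p = 1/(1/40.9 + 1/6.03 + 1/2.46 + 1/73.5) = 1.638 MΩ.
V_A = 30.9 × 1.638/28.64 = 1.768 V.
I(R3) = V_A / R3 = 1.768/2.46 = 0.7186 µA.

I ≈ 0.719 µA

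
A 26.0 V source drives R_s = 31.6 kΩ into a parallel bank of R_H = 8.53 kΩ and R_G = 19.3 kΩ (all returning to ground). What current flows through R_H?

I ≈ 0.481 mA

Equivalent of the parallel group: R_p = 5.916 kΩ.
V_A = 26.0 × 5.916/37.52 = 4.100 V.
Branch current I = V_A/R_H = 4.100/8.53 = 0.4806 mA.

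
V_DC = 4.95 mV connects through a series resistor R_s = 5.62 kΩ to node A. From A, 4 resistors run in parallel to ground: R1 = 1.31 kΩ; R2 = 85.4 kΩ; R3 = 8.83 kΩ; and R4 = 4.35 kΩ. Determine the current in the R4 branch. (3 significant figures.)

Combine the parallel branches: R_p = (1/1.31 + 1/85.4 + 1/8.83 + 1/4.35)⁻¹ = 0.8943 kΩ.
V_A by voltage divider: V_A = 4.95 × 0.8943/(5.62 + 0.8943) = 0.6795 mV.
I(R4) = V_A / R4 = 0.6795/4.35 = 0.1562 µA.

I ≈ 0.156 µA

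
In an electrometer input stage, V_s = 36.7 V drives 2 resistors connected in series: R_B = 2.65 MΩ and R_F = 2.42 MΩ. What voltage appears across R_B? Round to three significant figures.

V ≈ 19.2 V

Total series resistance ΣR = 2.65 + 2.42 = 5.070 MΩ.
V = V_s · R/ΣR = 36.7 × 0.5227 = 19.18 V.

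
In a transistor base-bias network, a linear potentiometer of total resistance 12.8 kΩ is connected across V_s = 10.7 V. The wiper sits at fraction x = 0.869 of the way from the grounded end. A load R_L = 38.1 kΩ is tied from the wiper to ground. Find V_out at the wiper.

Split the track: R_lower = x·R_p = 11.12 kΩ, R_upper = (1−x)·R_p = 1.677 kΩ.
R_L loads the lower segment: effective lower R = 8.610 kΩ.
Loaded-divider output: V_out = 10.7 × 0.8370 = 8.956 V.

V_out ≈ 8.96 V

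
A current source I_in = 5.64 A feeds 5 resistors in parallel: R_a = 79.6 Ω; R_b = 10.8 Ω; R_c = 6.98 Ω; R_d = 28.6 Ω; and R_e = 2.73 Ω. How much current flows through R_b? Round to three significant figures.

I ≈ 0.804 A

ΣG = 1/79.6 + 1/10.8 + 1/6.98 + 1/28.6 + 1/2.73 = 0.6497.
Current divider: I(R_b) = I_in · G_k/ΣG = 5.64 × (0.09259/0.6497) = 5.64 × 0.1425 = 0.8038 A.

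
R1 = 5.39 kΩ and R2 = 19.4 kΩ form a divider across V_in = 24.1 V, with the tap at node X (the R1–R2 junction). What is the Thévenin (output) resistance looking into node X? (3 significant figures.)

R_th ≈ 4.22 kΩ

Zeroing V_in shorts the top of R1 to ground, so R_th = R1 ‖ R2 = 4.218 kΩ.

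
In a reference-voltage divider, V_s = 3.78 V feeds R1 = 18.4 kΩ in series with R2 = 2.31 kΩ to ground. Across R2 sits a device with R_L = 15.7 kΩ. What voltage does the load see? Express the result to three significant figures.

V_out ≈ 0.373 V

First combine the lower leg with the load: R2 ‖ R_L = 2.014 kΩ.
Now apply the divider: V_out = 3.78 × 0.09865 = 0.3729 V.
(Unloaded it would be 0.422 V; the load pulls it down.)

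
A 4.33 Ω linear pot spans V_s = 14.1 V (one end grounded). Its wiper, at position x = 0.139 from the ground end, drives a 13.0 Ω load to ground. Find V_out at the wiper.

Lower segment x·R_p = 0.6019 Ω; upper segment (1−x)·R_p = 3.728 Ω.
R_L loads the lower segment: effective lower R = 0.5752 Ω.
Loaded-divider output: V_out = 14.1 × 0.1337 = 1.885 V.

V_out ≈ 1.88 V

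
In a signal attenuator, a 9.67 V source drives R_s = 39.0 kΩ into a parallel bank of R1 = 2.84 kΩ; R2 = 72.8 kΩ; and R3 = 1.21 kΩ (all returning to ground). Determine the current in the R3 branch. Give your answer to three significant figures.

I ≈ 0.168 mA

Equivalent of the parallel group: R_p = 0.8387 kΩ.
V_A = 9.67 × 0.8387/39.84 = 0.2036 V.
I(R3) = V_A / R3 = 0.2036/1.21 = 0.1682 mA.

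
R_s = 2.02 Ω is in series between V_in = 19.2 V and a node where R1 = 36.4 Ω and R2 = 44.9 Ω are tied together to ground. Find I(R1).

Parallel bank: R_p = 1/(1/36.4 + 1/44.9) = 20.10 Ω.
V_A = 19.2 × 20.10/22.12 = 17.45 V.
I(R1) = V_A / R1 = 17.45/36.4 = 0.4793 A.

I ≈ 0.479 A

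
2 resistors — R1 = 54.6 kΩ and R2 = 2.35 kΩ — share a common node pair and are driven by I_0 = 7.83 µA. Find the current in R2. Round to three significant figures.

For two parallel branches, I_k = I_0 · (other R)/(sum of R).
I(R2) = 7.83 × 54.6/(54.6 + 2.35) = 7.83 × 0.9587 = 7.507 µA.

I ≈ 7.51 µA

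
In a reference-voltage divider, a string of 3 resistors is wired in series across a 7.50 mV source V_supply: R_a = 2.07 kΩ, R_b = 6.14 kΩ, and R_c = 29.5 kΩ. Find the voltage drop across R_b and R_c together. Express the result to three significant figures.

ΣR = 2.07 + 6.14 + 29.5 = 37.71 kΩ.
R_{R_b..R_c} = 6.14 + 29.5 = 35.64 kΩ.
By the voltage-divider rule, V = 7.50 × 35.64/37.71 = 7.088 mV.

V ≈ 7.09 mV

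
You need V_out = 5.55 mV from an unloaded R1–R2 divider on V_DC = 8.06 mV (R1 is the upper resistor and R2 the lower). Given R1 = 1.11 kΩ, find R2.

R2 ≈ 2.45 kΩ

The divider ratio is R2/(R1+R2) = 5.55/8.06 = 0.6886.
Rearranging, R2 = R1·k/(1−k) = 1.11 × 2.211 = 2.454 kΩ.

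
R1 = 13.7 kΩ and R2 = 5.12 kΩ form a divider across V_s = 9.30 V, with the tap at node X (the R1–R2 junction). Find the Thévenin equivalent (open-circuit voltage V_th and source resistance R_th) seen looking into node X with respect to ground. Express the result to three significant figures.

V_th ≈ 2.53 V, R_th ≈ 3.73 kΩ

With X open, the divider is unloaded: V_th = 9.30 × 5.12/18.82 = 2.530 V.
With V_s suppressed (replaced by a short), R_th = R1 ‖ R2 = (13.70 × 5.12)/(13.70 + 5.12) = 3.727 kΩ.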